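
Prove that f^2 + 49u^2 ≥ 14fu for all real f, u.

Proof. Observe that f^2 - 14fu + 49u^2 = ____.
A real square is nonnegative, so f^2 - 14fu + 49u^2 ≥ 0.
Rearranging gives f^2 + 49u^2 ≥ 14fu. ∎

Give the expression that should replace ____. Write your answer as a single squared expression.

f^2 - 14fu + 49u^2 is a perfect-square trinomial: the outer terms are (f)^2 and (7u)^2, and the cross term is -2·f·7u.
So f^2 - 14fu + 49u^2 = (f - 7u)^2 ≥ 0.

(f - 7u)^2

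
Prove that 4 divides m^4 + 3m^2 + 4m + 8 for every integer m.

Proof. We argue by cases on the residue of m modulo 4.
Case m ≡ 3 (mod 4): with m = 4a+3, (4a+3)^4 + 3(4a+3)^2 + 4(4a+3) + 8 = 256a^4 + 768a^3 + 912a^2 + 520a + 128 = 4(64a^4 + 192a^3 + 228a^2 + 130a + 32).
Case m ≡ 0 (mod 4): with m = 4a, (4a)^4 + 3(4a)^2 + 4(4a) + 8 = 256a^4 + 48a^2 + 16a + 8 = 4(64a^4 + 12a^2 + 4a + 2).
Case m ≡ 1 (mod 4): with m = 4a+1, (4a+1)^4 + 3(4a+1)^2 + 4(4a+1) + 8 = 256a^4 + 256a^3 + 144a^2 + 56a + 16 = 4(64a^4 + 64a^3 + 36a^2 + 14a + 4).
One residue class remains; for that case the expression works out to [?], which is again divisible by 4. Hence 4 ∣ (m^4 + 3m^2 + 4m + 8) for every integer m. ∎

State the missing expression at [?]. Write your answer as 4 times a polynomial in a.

Only m ≡ 2 (mod 4) is unaccounted for. Put m = 4a+2:
(4a+2)^4 + 3(4a+2)^2 + 4(4a+2) + 8 expands to 256a^4 + 512a^3 + 432a^2 + 192a + 44,
and factoring out 4 leaves 4(64a^4 + 128a^3 + 108a^2 + 48a + 11).

4(64a^4 + 128a^3 + 108a^2 + 48a + 11)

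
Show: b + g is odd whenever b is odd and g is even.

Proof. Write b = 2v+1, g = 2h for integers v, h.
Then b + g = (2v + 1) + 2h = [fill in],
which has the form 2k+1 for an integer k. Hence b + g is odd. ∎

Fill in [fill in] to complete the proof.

(2v + 1) + 2h = 2h + 2v + 1
= 2(h + v) + 1.
Since h + v is an integer, the sum is of the form 2k+1 for an integer k.

2(h + v) + 1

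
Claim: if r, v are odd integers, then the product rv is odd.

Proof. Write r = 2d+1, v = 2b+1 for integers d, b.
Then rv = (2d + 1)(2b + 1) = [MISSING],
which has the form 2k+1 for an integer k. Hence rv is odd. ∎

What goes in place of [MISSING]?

2(2bd + b + d) + 1

(2d + 1)(2b + 1) = 4bd + 2b + 2d + 1
= 2(2bd + b + d) + 1.
Since 2bd + b + d is an integer, the product is of the form 2k+1 for an integer k.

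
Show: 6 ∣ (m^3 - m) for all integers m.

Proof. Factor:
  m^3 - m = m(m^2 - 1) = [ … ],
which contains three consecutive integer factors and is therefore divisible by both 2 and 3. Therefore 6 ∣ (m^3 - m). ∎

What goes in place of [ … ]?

m(m^2 - 1) = m(m - 1)(m + 1) = (m - 1)m(m + 1).
These three factors are consecutive integers, so their product is divisible by 6.

(m - 1)m(m + 1)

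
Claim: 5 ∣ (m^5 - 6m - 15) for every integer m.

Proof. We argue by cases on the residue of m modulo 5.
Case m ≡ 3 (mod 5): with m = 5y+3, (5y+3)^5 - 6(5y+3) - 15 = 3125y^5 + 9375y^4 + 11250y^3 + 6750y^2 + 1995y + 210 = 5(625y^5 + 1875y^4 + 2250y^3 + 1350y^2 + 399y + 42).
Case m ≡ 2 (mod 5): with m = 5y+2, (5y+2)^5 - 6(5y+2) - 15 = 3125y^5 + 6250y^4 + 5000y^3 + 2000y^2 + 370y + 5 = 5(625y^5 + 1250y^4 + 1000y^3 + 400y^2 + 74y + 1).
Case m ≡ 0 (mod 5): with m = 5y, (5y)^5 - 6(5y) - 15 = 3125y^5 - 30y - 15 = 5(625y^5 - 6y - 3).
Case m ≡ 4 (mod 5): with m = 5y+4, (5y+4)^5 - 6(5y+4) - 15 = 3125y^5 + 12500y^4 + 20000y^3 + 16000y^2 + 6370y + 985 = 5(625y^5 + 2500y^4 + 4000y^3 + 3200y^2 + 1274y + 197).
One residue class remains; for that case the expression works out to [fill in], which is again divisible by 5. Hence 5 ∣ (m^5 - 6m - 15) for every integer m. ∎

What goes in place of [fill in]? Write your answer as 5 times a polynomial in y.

5(625y^5 + 625y^4 + 250y^3 + 50y^2 - y - 4)

The residues treated are {3, 2, 0, 4}, so the missing case is m ≡ 1 (mod 5); write m = 5y+1.
Then (5y+1)^5 - 6(5y+1) - 15 = 3125y^5 + 3125y^4 + 1250y^3 + 250y^2 - 5y - 20 = 5(625y^5 + 625y^4 + 250y^3 + 50y^2 - y - 4).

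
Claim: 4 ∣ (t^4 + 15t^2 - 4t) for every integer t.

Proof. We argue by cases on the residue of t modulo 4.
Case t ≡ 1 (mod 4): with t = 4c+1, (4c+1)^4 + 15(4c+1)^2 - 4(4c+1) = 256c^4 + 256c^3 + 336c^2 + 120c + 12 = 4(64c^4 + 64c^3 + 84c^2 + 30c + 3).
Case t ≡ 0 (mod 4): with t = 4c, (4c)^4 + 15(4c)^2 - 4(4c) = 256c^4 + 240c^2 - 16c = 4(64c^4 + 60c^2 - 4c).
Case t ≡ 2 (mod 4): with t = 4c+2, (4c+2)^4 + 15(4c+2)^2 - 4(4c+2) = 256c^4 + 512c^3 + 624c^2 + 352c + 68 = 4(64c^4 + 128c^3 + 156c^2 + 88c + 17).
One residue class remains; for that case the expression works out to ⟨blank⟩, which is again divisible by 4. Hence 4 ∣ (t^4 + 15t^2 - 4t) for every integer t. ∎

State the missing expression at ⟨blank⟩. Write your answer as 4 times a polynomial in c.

4(64c^4 + 192c^3 + 276c^2 + 194c + 51)

Only t ≡ 3 (mod 4) is unaccounted for. Put t = 4c+3:
(4c+3)^4 + 15(4c+3)^2 - 4(4c+3) expands to 256c^4 + 768c^3 + 1104c^2 + 776c + 204,
and factoring out 4 leaves 4(64c^4 + 192c^3 + 276c^2 + 194c + 51).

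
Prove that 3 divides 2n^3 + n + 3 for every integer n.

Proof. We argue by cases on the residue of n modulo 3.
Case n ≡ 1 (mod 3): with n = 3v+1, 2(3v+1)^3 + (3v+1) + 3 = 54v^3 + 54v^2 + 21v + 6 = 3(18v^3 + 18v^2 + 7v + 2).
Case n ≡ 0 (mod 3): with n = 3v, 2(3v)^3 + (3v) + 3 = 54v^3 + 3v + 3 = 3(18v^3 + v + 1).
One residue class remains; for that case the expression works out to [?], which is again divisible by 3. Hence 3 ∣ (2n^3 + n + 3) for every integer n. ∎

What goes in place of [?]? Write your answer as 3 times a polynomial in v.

Only n ≡ 2 (mod 3) is unaccounted for. Put n = 3v+2:
2(3v+2)^3 + (3v+2) + 3 expands to 54v^3 + 108v^2 + 75v + 21,
and factoring out 3 leaves 3(18v^3 + 36v^2 + 25v + 7).

3(18v^3 + 36v^2 + 25v + 7)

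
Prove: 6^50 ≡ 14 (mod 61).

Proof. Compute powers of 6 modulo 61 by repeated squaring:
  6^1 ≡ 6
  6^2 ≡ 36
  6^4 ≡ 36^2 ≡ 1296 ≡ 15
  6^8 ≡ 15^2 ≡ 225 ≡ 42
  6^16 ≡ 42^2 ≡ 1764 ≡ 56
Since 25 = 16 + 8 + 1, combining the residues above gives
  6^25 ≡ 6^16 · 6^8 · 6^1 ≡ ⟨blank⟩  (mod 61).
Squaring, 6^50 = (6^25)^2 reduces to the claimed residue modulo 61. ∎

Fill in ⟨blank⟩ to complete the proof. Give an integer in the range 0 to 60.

Multiply the listed residues: 56 · 42 · 6 = 2352 → 14112.
Reducing modulo 61: 14112 = 231·61 + 21, so 6^25 ≡ 21.

21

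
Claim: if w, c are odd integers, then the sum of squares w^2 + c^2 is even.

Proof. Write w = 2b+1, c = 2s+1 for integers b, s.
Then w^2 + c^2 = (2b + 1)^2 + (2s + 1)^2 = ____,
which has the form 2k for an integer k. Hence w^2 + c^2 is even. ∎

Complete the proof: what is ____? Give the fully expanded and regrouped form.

Expanding: (2b + 1)^2 + (2s + 1)^2 = 4b^2 + 4b + 4s^2 + 4s + 2.
Every term is even; pulling out the factor of 2 gives 2(2b^2 + 2b + 2s^2 + 2s + 1).

2(2b^2 + 2b + 2s^2 + 2s + 1)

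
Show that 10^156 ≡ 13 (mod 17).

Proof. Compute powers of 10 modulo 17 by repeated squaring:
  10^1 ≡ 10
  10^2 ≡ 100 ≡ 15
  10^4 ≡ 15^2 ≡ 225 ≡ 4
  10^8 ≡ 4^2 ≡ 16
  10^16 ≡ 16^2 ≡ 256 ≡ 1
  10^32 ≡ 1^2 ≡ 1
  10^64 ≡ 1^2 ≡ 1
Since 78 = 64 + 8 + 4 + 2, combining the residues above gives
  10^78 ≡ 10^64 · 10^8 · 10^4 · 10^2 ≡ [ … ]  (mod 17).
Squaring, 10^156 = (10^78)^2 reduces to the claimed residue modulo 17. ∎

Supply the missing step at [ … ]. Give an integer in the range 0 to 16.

8

10^64 · 10^8 · 10^4 · 10^2 ≡ 1 · 16 · 4 · 15 = 960.
960 mod 17 = 8, so 10^78 ≡ 8 (mod 17).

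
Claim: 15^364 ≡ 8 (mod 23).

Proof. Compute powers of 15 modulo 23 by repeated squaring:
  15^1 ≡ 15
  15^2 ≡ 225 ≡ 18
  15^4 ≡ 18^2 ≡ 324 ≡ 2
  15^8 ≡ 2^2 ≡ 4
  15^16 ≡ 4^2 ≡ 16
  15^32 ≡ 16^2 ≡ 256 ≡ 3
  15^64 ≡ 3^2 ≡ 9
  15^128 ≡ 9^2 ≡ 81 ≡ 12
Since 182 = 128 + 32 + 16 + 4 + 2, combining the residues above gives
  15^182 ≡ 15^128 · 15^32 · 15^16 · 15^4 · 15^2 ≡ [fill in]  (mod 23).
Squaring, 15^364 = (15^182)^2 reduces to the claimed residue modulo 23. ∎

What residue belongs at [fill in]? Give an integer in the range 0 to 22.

13

Multiply the listed residues: 12 · 3 · 16 · 2 · 18 = 36 → 576 → 1152 → 20736.
Reducing modulo 23: 20736 = 901·23 + 13, so 15^182 ≡ 13.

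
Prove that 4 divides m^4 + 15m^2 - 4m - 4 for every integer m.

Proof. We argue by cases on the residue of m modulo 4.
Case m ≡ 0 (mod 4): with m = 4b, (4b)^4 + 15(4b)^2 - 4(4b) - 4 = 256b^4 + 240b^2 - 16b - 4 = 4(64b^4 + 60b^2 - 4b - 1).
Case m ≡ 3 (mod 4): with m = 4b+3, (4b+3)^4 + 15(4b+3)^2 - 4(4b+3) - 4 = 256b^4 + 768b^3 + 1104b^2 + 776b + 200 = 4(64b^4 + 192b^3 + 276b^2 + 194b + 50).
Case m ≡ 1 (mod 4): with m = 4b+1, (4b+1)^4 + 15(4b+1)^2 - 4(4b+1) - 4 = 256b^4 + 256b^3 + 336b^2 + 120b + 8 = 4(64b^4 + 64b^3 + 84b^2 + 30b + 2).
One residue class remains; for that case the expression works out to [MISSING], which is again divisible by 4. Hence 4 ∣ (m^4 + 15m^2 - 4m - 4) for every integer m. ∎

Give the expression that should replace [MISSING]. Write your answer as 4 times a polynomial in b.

4(64b^4 + 128b^3 + 156b^2 + 88b + 16)

Only m ≡ 2 (mod 4) is unaccounted for. Put m = 4b+2:
(4b+2)^4 + 15(4b+2)^2 - 4(4b+2) - 4 expands to 256b^4 + 512b^3 + 624b^2 + 352b + 64,
and factoring out 4 leaves 4(64b^4 + 128b^3 + 156b^2 + 88b + 16).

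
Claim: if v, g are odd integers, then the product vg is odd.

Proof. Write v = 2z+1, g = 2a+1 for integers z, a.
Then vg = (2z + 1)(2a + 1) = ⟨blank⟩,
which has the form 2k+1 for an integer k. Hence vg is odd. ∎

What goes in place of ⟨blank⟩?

2(2az + a + z) + 1

Expanding: (2z + 1)(2a + 1) = 4az + 2a + 2z + 1.
Every term except the constant is even, so this is 2(2az + a + z) + 1,
and 2az + a + z ∈ ℤ gives the required form.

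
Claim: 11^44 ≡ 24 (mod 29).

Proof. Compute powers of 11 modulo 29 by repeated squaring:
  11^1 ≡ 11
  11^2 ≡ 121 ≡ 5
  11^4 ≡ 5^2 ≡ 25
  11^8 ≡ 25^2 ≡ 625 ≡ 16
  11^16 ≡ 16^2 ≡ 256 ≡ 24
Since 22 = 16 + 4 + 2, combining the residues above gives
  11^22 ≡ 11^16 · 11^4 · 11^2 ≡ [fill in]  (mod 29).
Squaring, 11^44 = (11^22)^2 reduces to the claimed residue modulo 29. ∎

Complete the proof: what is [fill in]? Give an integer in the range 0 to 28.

13

Multiply the listed residues: 24 · 25 · 5 = 600 → 3000.
Reducing modulo 29: 3000 = 103·29 + 13, so 11^22 ≡ 13.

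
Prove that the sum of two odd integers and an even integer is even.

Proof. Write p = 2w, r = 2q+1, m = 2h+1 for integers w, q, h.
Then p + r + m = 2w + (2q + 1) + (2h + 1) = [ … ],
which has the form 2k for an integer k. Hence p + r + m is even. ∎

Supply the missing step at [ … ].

2w + (2q + 1) + (2h + 1) = 2h + 2q + 2w + 2
= 2(h + q + w + 1).
Since h + q + w + 1 is an integer, the sum is of the form 2k for an integer k.

2(h + q + w + 1)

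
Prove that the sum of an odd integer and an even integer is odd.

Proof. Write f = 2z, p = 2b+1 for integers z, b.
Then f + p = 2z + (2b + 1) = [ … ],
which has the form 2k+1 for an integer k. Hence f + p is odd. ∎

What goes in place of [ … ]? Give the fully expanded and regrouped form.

2(b + z) + 1

2z + (2b + 1) = 2b + 2z + 1
= 2(b + z) + 1.
Since b + z is an integer, the sum is of the form 2k+1 for an integer k.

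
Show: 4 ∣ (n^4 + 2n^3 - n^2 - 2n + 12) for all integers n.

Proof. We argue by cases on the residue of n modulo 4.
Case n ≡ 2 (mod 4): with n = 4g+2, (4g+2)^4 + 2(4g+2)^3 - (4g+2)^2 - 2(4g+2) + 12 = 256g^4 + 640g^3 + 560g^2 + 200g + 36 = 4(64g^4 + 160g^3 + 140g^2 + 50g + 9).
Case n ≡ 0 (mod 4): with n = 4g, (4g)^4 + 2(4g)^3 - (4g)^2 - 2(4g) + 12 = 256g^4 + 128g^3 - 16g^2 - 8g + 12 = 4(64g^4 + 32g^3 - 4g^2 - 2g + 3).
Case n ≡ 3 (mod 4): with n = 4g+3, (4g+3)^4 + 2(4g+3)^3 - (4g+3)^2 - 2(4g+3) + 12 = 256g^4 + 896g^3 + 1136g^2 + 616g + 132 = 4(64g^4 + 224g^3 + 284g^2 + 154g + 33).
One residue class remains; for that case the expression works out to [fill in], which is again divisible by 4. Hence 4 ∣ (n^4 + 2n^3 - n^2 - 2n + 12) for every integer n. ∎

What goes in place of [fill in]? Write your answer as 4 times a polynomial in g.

Only n ≡ 1 (mod 4) is unaccounted for. Put n = 4g+1:
(4g+1)^4 + 2(4g+1)^3 - (4g+1)^2 - 2(4g+1) + 12 expands to 256g^4 + 384g^3 + 176g^2 + 24g + 12,
and factoring out 4 leaves 4(64g^4 + 96g^3 + 44g^2 + 6g + 3).

4(64g^4 + 96g^3 + 44g^2 + 6g + 3)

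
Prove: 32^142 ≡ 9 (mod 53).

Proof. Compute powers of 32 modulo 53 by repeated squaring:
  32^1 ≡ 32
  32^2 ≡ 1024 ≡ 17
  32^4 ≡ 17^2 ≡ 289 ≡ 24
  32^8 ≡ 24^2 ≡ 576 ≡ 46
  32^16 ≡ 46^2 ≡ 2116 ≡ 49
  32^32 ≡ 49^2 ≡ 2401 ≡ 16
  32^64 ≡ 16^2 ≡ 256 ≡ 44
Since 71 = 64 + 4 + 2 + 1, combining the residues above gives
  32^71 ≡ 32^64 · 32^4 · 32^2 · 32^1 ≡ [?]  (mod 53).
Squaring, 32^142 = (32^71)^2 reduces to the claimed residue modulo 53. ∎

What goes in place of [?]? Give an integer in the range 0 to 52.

50

Multiply the listed residues: 44 · 24 · 17 · 32 = 1056 → 17952 → 574464.
Reducing modulo 53: 574464 = 10838·53 + 50, so 32^71 ≡ 50.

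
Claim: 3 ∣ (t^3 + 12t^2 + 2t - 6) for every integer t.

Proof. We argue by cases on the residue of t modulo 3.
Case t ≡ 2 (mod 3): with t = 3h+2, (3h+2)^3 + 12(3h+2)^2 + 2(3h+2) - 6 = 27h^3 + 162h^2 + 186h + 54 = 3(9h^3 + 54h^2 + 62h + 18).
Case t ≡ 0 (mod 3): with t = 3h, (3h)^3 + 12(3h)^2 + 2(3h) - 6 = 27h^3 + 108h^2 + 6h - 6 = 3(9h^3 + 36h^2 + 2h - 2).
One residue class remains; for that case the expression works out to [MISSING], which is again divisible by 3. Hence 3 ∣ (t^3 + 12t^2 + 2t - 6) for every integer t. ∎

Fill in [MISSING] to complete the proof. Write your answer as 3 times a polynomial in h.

Only t ≡ 1 (mod 3) is unaccounted for. Put t = 3h+1:
(3h+1)^3 + 12(3h+1)^2 + 2(3h+1) - 6 expands to 27h^3 + 135h^2 + 87h + 9,
and factoring out 3 leaves 3(9h^3 + 45h^2 + 29h + 3).

3(9h^3 + 45h^2 + 29h + 3)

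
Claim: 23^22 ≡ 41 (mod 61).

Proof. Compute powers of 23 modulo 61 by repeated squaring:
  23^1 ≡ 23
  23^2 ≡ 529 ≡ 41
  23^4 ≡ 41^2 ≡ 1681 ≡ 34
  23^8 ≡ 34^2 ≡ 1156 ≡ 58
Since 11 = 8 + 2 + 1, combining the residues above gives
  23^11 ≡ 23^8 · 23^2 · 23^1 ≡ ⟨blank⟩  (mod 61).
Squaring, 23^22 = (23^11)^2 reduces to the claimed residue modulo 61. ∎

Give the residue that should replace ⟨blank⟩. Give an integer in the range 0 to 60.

23^8 · 23^2 · 23^1 ≡ 58 · 41 · 23 = 54694.
54694 mod 61 = 38, so 23^11 ≡ 38 (mod 61).

38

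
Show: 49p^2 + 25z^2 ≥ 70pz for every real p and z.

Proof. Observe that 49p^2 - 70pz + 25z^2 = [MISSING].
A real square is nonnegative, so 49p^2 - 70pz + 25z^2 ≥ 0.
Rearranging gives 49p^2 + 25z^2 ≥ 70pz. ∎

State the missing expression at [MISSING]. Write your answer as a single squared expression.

(7p - 5z)^2

49p^2 - 70pz + 25z^2 is a perfect-square trinomial: the outer terms are (7p)^2 and (5z)^2, and the cross term is -2·7p·5z.
So 49p^2 - 70pz + 25z^2 = (7p - 5z)^2 ≥ 0.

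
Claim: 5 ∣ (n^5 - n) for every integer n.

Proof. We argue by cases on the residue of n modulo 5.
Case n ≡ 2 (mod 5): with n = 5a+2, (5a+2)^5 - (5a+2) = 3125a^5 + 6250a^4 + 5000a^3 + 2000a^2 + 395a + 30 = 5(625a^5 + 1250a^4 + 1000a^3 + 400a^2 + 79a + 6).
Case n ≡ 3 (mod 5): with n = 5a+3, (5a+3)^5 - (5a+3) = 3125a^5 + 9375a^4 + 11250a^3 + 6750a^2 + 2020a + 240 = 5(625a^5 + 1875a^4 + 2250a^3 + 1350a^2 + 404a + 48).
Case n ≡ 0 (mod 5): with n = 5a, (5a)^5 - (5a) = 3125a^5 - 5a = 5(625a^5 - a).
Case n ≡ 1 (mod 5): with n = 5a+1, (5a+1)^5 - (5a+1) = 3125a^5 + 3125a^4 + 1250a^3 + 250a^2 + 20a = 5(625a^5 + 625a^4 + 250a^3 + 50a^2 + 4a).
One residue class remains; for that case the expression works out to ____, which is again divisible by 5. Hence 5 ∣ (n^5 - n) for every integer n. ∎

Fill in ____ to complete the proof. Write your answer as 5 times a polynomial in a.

5(625a^5 + 2500a^4 + 4000a^3 + 3200a^2 + 1279a + 204)

The residues treated are {2, 3, 0, 1}, so the missing case is n ≡ 4 (mod 5); write n = 5a+4.
Then (5a+4)^5 - (5a+4) = 3125a^5 + 12500a^4 + 20000a^3 + 16000a^2 + 6395a + 1020 = 5(625a^5 + 2500a^4 + 4000a^3 + 3200a^2 + 1279a + 204).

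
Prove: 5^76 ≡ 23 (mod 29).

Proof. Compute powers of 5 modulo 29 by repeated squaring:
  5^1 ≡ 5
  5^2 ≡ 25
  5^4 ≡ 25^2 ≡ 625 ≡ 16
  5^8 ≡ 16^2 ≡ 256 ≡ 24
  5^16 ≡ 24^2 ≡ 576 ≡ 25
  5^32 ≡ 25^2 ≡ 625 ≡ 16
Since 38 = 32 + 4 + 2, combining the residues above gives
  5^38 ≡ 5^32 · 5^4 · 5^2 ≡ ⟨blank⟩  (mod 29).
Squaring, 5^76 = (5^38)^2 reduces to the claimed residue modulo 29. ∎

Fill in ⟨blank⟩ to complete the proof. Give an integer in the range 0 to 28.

20

Multiply the listed residues: 16 · 16 · 25 = 256 → 6400.
Reducing modulo 29: 6400 = 220·29 + 20, so 5^38 ≡ 20.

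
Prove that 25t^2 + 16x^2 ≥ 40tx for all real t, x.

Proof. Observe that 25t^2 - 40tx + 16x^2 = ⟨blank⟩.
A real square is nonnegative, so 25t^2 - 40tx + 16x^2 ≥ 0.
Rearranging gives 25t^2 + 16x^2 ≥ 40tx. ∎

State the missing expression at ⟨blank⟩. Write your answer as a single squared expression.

(5t - 4x)^2

The leading and trailing coefficients are 5^2 and 4^2, and 40 = 2·5·4, so the trinomial is (5t - 4x)^2.
Hence 25t^2 - 40tx + 16x^2 ≥ 0.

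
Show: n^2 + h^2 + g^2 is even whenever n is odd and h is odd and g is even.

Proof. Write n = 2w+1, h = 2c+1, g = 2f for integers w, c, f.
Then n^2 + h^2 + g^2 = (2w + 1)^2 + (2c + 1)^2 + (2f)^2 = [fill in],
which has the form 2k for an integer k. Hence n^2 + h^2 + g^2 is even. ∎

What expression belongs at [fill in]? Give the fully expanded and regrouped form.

2(2c^2 + 2c + 2f^2 + 2w^2 + 2w + 1)

(2w + 1)^2 + (2c + 1)^2 + (2f)^2 = 4c^2 + 4c + 4f^2 + 4w^2 + 4w + 2
= 2(2c^2 + 2c + 2f^2 + 2w^2 + 2w + 1).
Since 2c^2 + 2c + 2f^2 + 2w^2 + 2w + 1 is an integer, the sum of squares is of the form 2k for an integer k.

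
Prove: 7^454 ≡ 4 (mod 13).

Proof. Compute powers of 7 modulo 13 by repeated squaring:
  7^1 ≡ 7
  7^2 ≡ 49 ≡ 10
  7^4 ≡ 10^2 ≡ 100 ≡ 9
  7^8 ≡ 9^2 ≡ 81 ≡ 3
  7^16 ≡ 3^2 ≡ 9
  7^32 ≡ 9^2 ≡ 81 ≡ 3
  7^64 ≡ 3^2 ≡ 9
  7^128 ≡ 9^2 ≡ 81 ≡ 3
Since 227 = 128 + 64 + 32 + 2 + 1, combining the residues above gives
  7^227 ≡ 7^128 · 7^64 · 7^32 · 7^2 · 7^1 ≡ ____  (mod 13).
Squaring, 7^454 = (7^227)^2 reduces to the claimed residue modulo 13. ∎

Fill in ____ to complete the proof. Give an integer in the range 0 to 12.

2

Multiply the listed residues: 3 · 9 · 3 · 10 · 7 = 27 → 81 → 810 → 5670.
Reducing modulo 13: 5670 = 436·13 + 2, so 7^227 ≡ 2.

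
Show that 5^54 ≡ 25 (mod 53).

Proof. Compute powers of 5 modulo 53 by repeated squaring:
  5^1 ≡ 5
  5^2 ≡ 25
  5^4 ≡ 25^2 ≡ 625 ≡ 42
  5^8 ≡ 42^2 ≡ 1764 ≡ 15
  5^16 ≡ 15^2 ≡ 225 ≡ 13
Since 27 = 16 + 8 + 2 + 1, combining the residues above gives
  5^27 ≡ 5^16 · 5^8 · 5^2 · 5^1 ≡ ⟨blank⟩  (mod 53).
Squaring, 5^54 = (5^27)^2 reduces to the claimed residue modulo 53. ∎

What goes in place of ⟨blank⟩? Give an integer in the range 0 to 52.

Multiply the listed residues: 13 · 15 · 25 · 5 = 195 → 4875 → 24375.
Reducing modulo 53: 24375 = 459·53 + 48, so 5^27 ≡ 48.

48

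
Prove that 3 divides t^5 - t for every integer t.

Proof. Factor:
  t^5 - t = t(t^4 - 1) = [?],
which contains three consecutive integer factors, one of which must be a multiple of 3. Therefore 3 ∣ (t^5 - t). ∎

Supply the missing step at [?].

t^4 - 1 = (t^2 - 1)(t^2 + 1), and t^2 - 1 = (t-1)(t+1).
So t(t^4 - 1) = (t - 1)t(t + 1)(t^2 + 1).

(t - 1)t(t + 1)(t^2 + 1)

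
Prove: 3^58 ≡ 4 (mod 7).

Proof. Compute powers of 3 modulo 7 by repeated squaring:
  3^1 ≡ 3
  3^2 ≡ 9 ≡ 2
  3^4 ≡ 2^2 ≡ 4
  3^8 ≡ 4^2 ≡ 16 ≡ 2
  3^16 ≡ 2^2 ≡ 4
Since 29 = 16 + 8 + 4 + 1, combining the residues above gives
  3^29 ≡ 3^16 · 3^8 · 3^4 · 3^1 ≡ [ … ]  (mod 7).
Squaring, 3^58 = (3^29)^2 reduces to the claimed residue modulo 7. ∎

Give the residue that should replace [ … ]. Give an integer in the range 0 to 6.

5

3^16 · 3^8 · 3^4 · 3^1 ≡ 4 · 2 · 4 · 3 = 96.
96 mod 7 = 5, so 3^29 ≡ 5 (mod 7).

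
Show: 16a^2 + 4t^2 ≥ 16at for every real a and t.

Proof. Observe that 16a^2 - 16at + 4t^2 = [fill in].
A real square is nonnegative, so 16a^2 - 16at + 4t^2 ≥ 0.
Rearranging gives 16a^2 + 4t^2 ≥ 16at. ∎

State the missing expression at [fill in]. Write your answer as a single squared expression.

The leading and trailing coefficients are 4^2 and 2^2, and 16 = 2·4·2, so the trinomial is (4a - 2t)^2.
Hence 16a^2 - 16at + 4t^2 ≥ 0.

(4a - 2t)^2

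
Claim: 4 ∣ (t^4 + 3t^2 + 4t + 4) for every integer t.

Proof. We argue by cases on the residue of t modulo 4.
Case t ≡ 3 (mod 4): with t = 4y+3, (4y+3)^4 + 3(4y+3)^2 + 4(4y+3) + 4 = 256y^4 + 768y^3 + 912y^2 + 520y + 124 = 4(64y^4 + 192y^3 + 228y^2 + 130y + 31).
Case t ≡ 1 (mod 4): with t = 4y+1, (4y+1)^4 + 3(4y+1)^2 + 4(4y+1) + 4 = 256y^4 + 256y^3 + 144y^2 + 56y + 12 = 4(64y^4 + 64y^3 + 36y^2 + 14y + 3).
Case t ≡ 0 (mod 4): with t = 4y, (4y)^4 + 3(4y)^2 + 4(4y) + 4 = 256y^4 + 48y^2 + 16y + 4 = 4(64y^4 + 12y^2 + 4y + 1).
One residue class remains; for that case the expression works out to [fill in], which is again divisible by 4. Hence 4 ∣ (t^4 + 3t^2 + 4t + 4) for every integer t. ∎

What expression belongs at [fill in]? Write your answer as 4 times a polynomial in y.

4(64y^4 + 128y^3 + 108y^2 + 48y + 10)

Only t ≡ 2 (mod 4) is unaccounted for. Put t = 4y+2:
(4y+2)^4 + 3(4y+2)^2 + 4(4y+2) + 4 expands to 256y^4 + 512y^3 + 432y^2 + 192y + 40,
and factoring out 4 leaves 4(64y^4 + 128y^3 + 108y^2 + 48y + 10).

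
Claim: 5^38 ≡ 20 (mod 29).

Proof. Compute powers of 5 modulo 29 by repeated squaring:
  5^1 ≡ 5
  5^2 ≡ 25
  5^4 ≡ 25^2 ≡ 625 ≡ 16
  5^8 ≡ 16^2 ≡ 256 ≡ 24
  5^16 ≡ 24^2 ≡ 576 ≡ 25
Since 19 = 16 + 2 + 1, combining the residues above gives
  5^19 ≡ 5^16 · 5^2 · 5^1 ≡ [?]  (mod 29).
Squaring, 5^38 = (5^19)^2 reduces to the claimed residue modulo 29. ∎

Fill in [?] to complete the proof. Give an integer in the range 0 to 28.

5^16 · 5^2 · 5^1 ≡ 25 · 25 · 5 = 3125.
3125 mod 29 = 22, so 5^19 ≡ 22 (mod 29).

22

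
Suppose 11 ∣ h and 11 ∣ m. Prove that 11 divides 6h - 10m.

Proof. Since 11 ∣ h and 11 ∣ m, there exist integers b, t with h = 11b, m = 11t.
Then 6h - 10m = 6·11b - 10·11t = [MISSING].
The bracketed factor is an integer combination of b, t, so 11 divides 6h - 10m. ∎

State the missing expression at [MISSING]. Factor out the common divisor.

11(6b - 10t)

Pull the common 11 out of every term: 6·11b - 10·11t = 11(6b - 10t).
6b - 10t is an integer, which exhibits the divisibility.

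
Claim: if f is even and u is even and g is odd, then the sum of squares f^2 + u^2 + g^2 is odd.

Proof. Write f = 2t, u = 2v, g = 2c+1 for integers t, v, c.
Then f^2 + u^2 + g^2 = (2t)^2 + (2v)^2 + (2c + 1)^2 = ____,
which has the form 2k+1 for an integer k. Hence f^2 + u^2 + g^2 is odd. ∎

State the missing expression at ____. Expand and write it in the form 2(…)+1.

(2t)^2 + (2v)^2 + (2c + 1)^2 = 4c^2 + 4c + 4t^2 + 4v^2 + 1
= 2(2c^2 + 2c + 2t^2 + 2v^2) + 1.
Since 2c^2 + 2c + 2t^2 + 2v^2 is an integer, the sum of squares is of the form 2k+1 for an integer k.

2(2c^2 + 2c + 2t^2 + 2v^2) + 1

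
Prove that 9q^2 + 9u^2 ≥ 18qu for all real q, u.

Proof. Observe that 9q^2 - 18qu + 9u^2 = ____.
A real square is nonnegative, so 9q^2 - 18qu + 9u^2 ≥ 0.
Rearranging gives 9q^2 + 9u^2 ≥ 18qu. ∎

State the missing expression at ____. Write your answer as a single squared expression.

9q^2 - 18qu + 9u^2 is a perfect-square trinomial: the outer terms are (3q)^2 and (3u)^2, and the cross term is -2·3q·3u.
So 9q^2 - 18qu + 9u^2 = (3q - 3u)^2 ≥ 0.

(3q - 3u)^2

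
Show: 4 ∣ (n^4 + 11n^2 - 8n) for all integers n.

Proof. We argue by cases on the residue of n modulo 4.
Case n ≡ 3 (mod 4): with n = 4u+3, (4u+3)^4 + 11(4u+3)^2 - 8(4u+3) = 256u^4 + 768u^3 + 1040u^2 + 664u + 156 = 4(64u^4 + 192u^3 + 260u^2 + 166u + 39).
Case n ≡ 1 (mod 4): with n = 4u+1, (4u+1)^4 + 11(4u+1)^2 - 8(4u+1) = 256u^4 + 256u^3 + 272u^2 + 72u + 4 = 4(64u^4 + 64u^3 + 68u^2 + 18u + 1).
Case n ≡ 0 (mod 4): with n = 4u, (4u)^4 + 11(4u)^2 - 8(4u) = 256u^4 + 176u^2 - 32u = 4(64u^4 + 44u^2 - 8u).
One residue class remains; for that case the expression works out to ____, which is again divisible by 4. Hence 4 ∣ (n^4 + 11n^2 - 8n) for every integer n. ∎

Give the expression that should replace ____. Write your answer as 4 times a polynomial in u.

4(64u^4 + 128u^3 + 140u^2 + 68u + 11)

Only n ≡ 2 (mod 4) is unaccounted for. Put n = 4u+2:
(4u+2)^4 + 11(4u+2)^2 - 8(4u+2) expands to 256u^4 + 512u^3 + 560u^2 + 272u + 44,
and factoring out 4 leaves 4(64u^4 + 128u^3 + 140u^2 + 68u + 11).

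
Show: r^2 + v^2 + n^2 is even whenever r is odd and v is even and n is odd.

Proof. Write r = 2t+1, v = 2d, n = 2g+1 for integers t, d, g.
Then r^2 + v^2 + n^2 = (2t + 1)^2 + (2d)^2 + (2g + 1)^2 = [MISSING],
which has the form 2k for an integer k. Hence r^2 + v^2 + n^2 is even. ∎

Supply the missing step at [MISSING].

(2t + 1)^2 + (2d)^2 + (2g + 1)^2 = 4d^2 + 4g^2 + 4g + 4t^2 + 4t + 2
= 2(2d^2 + 2g^2 + 2g + 2t^2 + 2t + 1).
Since 2d^2 + 2g^2 + 2g + 2t^2 + 2t + 1 is an integer, the sum of squares is of the form 2k for an integer k.

2(2d^2 + 2g^2 + 2g + 2t^2 + 2t + 1)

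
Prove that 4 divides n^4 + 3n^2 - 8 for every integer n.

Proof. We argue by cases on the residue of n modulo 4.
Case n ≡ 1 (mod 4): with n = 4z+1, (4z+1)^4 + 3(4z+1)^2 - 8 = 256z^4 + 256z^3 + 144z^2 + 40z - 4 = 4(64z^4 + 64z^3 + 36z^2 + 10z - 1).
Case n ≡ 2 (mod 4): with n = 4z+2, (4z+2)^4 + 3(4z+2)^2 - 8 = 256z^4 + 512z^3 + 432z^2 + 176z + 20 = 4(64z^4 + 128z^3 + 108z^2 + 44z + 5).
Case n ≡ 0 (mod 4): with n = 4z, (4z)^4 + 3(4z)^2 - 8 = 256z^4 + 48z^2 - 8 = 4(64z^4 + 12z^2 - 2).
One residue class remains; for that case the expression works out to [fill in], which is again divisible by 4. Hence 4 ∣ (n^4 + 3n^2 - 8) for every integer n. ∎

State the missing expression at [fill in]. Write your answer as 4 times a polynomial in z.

4(64z^4 + 192z^3 + 228z^2 + 126z + 25)

Only n ≡ 3 (mod 4) is unaccounted for. Put n = 4z+3:
(4z+3)^4 + 3(4z+3)^2 - 8 expands to 256z^4 + 768z^3 + 912z^2 + 504z + 100,
and factoring out 4 leaves 4(64z^4 + 192z^3 + 228z^2 + 126z + 25).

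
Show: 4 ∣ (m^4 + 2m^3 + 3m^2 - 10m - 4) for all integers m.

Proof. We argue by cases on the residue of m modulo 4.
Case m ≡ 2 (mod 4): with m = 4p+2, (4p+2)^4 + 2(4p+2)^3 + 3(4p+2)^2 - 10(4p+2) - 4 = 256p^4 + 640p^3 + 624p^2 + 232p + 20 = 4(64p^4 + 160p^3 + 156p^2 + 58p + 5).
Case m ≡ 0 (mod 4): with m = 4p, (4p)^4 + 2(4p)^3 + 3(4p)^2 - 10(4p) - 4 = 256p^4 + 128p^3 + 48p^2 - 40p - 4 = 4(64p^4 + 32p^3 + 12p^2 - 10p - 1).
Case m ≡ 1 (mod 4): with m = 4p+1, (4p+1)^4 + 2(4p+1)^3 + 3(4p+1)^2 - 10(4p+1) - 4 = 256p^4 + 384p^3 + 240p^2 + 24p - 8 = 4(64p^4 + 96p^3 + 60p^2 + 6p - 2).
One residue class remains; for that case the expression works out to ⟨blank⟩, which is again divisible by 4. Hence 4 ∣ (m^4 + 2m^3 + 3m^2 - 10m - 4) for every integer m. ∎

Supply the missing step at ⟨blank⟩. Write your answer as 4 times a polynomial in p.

4(64p^4 + 224p^3 + 300p^2 + 170p + 32)

The residues treated are {2, 0, 1}, so the missing case is m ≡ 3 (mod 4); write m = 4p+3.
Then (4p+3)^4 + 2(4p+3)^3 + 3(4p+3)^2 - 10(4p+3) - 4 = 256p^4 + 896p^3 + 1200p^2 + 680p + 128 = 4(64p^4 + 224p^3 + 300p^2 + 170p + 32).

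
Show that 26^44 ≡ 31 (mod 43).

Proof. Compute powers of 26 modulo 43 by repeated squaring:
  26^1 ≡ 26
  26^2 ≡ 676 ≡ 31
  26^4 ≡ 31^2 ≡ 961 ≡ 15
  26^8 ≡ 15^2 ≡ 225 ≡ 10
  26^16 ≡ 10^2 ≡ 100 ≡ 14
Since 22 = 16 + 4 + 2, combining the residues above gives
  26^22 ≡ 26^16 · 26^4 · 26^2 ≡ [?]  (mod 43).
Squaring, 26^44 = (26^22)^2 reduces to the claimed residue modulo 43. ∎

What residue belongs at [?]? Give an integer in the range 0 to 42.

26^16 · 26^4 · 26^2 ≡ 14 · 15 · 31 = 6510.
6510 mod 43 = 17, so 26^22 ≡ 17 (mod 43).

17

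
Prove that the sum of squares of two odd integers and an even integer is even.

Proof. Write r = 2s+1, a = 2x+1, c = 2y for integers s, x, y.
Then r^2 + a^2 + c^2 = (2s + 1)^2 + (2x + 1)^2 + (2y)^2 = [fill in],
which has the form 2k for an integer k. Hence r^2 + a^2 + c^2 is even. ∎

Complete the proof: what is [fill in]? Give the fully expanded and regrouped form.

2(2s^2 + 2s + 2x^2 + 2x + 2y^2 + 1)

(2s + 1)^2 + (2x + 1)^2 + (2y)^2 = 4s^2 + 4s + 4x^2 + 4x + 4y^2 + 2
= 2(2s^2 + 2s + 2x^2 + 2x + 2y^2 + 1).
Since 2s^2 + 2s + 2x^2 + 2x + 2y^2 + 1 is an integer, the sum of squares is of the form 2k for an integer k.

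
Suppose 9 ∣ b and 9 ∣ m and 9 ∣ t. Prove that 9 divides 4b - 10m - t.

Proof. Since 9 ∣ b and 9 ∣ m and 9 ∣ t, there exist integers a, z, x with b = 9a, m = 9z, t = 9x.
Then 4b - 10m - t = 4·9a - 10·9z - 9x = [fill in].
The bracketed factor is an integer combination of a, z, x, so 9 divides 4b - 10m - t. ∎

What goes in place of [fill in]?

Pull the common 9 out of every term: 4·9a - 10·9z - 9x = 9(4a - x - 10z).
4a - x - 10z is an integer, which exhibits the divisibility.

9(4a - x - 10z)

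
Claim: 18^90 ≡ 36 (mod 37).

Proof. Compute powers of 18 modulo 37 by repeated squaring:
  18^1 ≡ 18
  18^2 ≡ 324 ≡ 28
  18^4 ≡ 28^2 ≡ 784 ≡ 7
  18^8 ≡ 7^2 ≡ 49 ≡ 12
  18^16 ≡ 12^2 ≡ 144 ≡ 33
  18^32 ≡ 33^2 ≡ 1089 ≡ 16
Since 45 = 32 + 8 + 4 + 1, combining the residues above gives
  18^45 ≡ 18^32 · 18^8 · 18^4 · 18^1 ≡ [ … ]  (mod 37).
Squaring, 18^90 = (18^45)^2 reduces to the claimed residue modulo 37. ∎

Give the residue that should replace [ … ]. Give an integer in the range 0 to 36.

18^32 · 18^8 · 18^4 · 18^1 ≡ 16 · 12 · 7 · 18 = 24192.
24192 mod 37 = 31, so 18^45 ≡ 31 (mod 37).

31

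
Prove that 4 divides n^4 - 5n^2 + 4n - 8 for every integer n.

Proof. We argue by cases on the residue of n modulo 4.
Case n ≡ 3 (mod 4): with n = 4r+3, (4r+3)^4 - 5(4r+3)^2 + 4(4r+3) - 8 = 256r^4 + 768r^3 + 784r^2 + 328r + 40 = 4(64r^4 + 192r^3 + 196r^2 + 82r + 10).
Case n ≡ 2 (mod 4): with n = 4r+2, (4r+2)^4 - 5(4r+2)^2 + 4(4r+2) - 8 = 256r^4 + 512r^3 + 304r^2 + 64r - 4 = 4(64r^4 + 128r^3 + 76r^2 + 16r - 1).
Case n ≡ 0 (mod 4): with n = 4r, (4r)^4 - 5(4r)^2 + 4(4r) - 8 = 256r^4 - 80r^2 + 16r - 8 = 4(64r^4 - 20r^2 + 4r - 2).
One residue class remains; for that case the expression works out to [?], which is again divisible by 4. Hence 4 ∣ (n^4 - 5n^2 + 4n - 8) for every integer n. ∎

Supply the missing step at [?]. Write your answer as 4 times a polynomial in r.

The residues treated are {3, 2, 0}, so the missing case is n ≡ 1 (mod 4); write n = 4r+1.
Then (4r+1)^4 - 5(4r+1)^2 + 4(4r+1) - 8 = 256r^4 + 256r^3 + 16r^2 - 8r - 8 = 4(64r^4 + 64r^3 + 4r^2 - 2r - 2).

4(64r^4 + 64r^3 + 4r^2 - 2r - 2)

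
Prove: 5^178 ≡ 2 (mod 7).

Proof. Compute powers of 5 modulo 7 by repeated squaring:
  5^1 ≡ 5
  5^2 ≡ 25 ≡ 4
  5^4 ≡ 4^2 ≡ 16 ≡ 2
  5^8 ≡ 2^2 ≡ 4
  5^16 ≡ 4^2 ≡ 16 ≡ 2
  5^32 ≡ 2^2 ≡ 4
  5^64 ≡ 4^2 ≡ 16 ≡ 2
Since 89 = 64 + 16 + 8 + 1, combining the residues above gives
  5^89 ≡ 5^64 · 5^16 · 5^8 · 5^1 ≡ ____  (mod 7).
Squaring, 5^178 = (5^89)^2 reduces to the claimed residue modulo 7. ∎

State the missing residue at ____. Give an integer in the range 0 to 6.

Multiply the listed residues: 2 · 2 · 4 · 5 = 4 → 16 → 80.
Reducing modulo 7: 80 = 11·7 + 3, so 5^89 ≡ 3.

3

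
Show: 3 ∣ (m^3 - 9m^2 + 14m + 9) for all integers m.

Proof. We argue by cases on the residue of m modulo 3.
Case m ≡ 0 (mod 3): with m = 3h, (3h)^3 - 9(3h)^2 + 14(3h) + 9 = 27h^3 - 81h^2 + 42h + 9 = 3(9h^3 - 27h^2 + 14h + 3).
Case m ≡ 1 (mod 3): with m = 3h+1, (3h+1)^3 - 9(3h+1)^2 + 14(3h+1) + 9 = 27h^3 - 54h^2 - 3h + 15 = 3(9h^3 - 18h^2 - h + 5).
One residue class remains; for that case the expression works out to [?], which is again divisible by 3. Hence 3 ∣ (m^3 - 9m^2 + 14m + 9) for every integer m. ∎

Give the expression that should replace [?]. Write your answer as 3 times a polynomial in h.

3(9h^3 - 9h^2 - 10h + 3)

Only m ≡ 2 (mod 3) is unaccounted for. Put m = 3h+2:
(3h+2)^3 - 9(3h+2)^2 + 14(3h+2) + 9 expands to 27h^3 - 27h^2 - 30h + 9,
and factoring out 3 leaves 3(9h^3 - 9h^2 - 10h + 3).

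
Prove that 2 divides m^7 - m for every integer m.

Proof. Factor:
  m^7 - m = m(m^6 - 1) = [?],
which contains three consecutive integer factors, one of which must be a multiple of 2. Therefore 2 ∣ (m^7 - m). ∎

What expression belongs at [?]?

(m - 1)m(m + 1)(m^4 + m^2 + 1)

m^6 - 1 = (m^2 - 1)(m^4 + m^2 + 1), and m^2 - 1 = (m-1)(m+1).
So m(m^6 - 1) = (m - 1)m(m + 1)(m^4 + m^2 + 1).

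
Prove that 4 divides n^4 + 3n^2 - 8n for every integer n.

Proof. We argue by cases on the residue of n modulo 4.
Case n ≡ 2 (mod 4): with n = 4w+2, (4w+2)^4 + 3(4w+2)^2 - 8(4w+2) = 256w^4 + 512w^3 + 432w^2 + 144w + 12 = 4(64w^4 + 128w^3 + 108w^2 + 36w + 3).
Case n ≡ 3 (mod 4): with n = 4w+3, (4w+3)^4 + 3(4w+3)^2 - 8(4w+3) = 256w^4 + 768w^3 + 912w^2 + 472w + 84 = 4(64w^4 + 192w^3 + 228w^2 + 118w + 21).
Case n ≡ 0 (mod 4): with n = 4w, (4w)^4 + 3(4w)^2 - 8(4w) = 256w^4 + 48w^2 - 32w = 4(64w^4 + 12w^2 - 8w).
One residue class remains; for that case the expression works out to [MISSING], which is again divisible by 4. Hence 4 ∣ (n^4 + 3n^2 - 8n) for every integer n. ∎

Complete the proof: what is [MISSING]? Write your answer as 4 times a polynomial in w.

4(64w^4 + 64w^3 + 36w^2 + 2w - 1)

The residues treated are {2, 3, 0}, so the missing case is n ≡ 1 (mod 4); write n = 4w+1.
Then (4w+1)^4 + 3(4w+1)^2 - 8(4w+1) = 256w^4 + 256w^3 + 144w^2 + 8w - 4 = 4(64w^4 + 64w^3 + 36w^2 + 2w - 1).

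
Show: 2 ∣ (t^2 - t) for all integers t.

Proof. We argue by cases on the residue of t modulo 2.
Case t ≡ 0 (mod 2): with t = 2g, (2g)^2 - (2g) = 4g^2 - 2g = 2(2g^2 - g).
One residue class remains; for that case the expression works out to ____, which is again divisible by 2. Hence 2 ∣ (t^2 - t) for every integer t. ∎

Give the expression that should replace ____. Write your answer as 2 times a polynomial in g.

2(2g^2 + g)

The residues treated are {0}, so the missing case is t ≡ 1 (mod 2); write t = 2g+1.
Then (2g+1)^2 - (2g+1) = 4g^2 + 2g = 2(2g^2 + g).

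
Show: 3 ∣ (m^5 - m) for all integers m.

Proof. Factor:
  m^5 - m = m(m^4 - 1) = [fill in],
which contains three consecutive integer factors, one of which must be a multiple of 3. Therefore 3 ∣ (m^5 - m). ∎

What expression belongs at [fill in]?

m^4 - 1 = (m^2 - 1)(m^2 + 1), and m^2 - 1 = (m-1)(m+1).
So m(m^4 - 1) = (m - 1)m(m + 1)(m^2 + 1).

(m - 1)m(m + 1)(m^2 + 1)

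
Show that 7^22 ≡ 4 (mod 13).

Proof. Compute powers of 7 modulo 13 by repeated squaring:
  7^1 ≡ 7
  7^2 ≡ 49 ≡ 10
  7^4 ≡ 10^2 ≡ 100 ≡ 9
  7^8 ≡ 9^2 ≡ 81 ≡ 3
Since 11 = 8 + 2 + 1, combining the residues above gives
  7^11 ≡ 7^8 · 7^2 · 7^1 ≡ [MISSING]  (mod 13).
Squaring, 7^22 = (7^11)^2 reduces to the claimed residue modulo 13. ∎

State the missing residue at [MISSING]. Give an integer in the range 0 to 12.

Multiply the listed residues: 3 · 10 · 7 = 30 → 210.
Reducing modulo 13: 210 = 16·13 + 2, so 7^11 ≡ 2.

2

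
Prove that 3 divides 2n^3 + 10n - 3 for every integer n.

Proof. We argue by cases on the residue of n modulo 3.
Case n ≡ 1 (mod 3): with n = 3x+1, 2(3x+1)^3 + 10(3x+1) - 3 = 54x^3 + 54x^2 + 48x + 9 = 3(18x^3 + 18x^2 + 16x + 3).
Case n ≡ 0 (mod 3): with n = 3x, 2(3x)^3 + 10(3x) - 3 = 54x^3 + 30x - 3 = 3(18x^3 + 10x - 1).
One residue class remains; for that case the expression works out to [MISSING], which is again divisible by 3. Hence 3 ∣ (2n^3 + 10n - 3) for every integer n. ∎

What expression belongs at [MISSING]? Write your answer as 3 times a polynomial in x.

3(18x^3 + 36x^2 + 34x + 11)

The residues treated are {1, 0}, so the missing case is n ≡ 2 (mod 3); write n = 3x+2.
Then 2(3x+2)^3 + 10(3x+2) - 3 = 54x^3 + 108x^2 + 102x + 33 = 3(18x^3 + 36x^2 + 34x + 11).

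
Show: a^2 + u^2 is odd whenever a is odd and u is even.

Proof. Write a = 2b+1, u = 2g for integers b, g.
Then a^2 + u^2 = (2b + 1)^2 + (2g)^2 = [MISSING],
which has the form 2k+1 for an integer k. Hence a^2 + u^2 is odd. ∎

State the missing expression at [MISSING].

2(2b^2 + 2b + 2g^2) + 1

Expanding: (2b + 1)^2 + (2g)^2 = 4b^2 + 4b + 4g^2 + 1.
Every term except the constant is even, so this is 2(2b^2 + 2b + 2g^2) + 1,
and 2b^2 + 2b + 2g^2 ∈ ℤ gives the required form.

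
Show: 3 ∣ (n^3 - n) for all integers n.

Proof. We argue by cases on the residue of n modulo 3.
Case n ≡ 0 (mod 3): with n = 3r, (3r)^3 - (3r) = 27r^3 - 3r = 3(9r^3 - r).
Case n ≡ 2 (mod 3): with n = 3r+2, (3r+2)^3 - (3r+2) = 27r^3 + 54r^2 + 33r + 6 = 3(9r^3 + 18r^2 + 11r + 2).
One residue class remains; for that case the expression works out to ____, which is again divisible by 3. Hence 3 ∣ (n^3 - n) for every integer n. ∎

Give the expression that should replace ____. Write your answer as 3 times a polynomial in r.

The residues treated are {0, 2}, so the missing case is n ≡ 1 (mod 3); write n = 3r+1.
Then (3r+1)^3 - (3r+1) = 27r^3 + 27r^2 + 6r = 3(9r^3 + 9r^2 + 2r).

3(9r^3 + 9r^2 + 2r)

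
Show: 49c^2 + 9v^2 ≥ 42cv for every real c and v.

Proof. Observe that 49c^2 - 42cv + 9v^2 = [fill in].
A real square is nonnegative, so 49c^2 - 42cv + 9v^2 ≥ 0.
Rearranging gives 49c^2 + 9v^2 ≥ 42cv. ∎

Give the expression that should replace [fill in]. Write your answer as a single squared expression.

(7c - 3v)^2

The leading and trailing coefficients are 7^2 and 3^2, and 42 = 2·7·3, so the trinomial is (7c - 3v)^2.
Hence 49c^2 - 42cv + 9v^2 ≥ 0.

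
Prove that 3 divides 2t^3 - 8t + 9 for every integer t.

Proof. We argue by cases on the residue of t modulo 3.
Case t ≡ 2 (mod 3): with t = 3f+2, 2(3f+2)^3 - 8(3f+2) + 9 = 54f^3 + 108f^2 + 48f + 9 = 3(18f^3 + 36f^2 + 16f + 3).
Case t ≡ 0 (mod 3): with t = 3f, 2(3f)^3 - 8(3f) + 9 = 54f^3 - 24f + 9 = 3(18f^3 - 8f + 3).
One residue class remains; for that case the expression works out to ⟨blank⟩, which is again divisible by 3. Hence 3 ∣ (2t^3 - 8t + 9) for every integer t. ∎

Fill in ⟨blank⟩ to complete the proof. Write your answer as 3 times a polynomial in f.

The residues treated are {2, 0}, so the missing case is t ≡ 1 (mod 3); write t = 3f+1.
Then 2(3f+1)^3 - 8(3f+1) + 9 = 54f^3 + 54f^2 - 6f + 3 = 3(18f^3 + 18f^2 - 2f + 1).

3(18f^3 + 18f^2 - 2f + 1)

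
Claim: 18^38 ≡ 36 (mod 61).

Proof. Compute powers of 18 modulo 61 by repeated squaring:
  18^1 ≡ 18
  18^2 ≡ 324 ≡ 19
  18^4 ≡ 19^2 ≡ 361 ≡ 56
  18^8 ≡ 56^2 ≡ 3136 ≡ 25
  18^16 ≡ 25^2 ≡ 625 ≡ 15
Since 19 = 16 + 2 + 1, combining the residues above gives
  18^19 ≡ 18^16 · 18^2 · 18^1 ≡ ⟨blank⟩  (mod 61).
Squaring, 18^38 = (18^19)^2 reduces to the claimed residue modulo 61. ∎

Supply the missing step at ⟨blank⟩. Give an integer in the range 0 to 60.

Multiply the listed residues: 15 · 19 · 18 = 285 → 5130.
Reducing modulo 61: 5130 = 84·61 + 6, so 18^19 ≡ 6.

6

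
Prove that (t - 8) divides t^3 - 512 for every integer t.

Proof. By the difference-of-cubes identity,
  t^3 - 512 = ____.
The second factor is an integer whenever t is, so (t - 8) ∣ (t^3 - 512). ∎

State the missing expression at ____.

a^3 - b^3 = (a - b)(a^2 + ab + b^2). With a = t, b = 8:
t^3 - 512 = (t - 8)(t^2 + 8t + 64).

(t - 8)(t^2 + 8t + 64)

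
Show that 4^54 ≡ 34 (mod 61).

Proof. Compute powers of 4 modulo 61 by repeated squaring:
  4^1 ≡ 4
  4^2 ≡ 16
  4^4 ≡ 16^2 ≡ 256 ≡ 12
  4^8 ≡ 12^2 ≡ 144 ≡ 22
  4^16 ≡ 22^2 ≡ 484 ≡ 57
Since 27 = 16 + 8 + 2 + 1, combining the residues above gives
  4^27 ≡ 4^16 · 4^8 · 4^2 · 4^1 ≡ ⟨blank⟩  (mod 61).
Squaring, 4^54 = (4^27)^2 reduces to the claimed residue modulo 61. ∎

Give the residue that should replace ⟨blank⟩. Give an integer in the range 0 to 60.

4^16 · 4^8 · 4^2 · 4^1 ≡ 57 · 22 · 16 · 4 = 80256.
80256 mod 61 = 41, so 4^27 ≡ 41 (mod 61).

41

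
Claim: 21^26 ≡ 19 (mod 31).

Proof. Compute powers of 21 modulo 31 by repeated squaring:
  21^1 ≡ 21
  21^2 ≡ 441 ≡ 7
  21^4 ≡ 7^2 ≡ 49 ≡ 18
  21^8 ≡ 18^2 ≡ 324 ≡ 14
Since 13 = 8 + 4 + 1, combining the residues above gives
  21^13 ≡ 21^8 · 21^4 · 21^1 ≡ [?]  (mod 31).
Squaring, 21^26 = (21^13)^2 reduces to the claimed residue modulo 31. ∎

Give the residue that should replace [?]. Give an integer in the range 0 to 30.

22

21^8 · 21^4 · 21^1 ≡ 14 · 18 · 21 = 5292.
5292 mod 31 = 22, so 21^13 ≡ 22 (mod 31).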